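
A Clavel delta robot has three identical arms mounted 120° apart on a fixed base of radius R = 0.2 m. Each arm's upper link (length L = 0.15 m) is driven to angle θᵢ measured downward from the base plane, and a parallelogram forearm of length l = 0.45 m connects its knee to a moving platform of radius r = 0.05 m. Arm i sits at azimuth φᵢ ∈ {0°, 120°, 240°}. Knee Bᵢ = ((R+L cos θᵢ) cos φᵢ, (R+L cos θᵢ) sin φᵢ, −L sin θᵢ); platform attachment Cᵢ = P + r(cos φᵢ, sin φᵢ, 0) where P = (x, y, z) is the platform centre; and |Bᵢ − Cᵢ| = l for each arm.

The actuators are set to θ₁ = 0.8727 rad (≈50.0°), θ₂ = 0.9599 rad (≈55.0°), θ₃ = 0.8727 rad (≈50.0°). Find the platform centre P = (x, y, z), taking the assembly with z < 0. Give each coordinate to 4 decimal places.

arm 1 at φ=0.0°: (R−r)+L cos θ1 = 0.2464;  S1 = (0.2464, 0.0000, -0.1149)
S2 = (0.2360·cos120.0°, 0.2360·sin120.0°, -0.1229) = (-0.1180, 0.2044, -0.1229)
S3 = (0.2464·cos240.0°, 0.2464·sin240.0°, -0.1149) = (-0.1232, -0.2134, -0.1149)
|S₂|²−|S₁|² = -0.0031;  |S₃|²−|S₁|² = 0.0000
plane₁₂: -0.7289x+0.4088y+-0.0159z = -0.0031
Cramer: x(z) = 0.0022-0.0111z;  y(z) = -0.0038+0.0192z
into |P−S₁|² = l²: 1.0005z² + 0.2351z + -0.1296 = 0;  Δ = 0.5740;  z = -0.4961 or 0.2611 → z<0 root = -0.4961
x = 0.0077, y = -0.0133

(0.0077, -0.0133, -0.4961)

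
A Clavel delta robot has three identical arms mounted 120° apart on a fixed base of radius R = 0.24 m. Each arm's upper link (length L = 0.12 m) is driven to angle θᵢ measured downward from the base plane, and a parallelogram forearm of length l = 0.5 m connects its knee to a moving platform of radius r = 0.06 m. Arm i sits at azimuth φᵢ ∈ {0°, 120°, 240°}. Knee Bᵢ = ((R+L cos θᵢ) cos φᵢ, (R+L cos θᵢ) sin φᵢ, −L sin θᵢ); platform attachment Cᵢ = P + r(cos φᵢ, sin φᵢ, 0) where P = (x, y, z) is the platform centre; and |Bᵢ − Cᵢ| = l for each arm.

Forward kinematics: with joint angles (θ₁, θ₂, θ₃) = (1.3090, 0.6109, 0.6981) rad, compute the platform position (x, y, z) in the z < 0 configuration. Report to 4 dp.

(-0.0959, 0.0107, -0.5105)

φ1=0.0°: virtual centre (0.2111, 0.0000, -0.1159), radius l
φ2=120.0°: virtual centre (-0.1391, 0.2410, -0.0688), radius l
arm 3 at φ=240.0°: (R−r)+L cos θ3 = 0.2719;  O3 = (-0.1360, -0.2355, -0.0771)
eliminate P² terms by subtracting sphere 1 from 2 and 3
linear system: -0.7004x+0.4820y = 0.0242−0.0942z; -0.6940x+-0.4710y = 0.0219−0.0776z
det = 0.6644;  x = -0.0331+0.1230z,  y = 0.0022+-0.0166z
into |P−O₁|² = l²: 1.0154z² + 0.1717z + -0.1770 = 0;  Δ = 0.7483;  z = -0.5105 or 0.3414 → z<0 root = -0.5105
x = -0.0959, y = 0.0107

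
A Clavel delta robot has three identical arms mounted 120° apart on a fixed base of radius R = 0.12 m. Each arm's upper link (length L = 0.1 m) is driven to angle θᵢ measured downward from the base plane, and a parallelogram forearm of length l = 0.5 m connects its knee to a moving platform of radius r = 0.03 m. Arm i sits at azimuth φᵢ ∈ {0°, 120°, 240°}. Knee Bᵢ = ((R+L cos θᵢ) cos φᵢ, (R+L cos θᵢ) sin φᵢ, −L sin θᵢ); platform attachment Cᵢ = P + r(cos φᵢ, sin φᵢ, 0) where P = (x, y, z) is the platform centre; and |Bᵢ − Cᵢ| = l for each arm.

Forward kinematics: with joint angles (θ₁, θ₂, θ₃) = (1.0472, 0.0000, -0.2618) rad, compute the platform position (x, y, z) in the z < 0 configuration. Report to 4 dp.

φ1=0.0°: virtual centre (0.1400, 0.0000, -0.0866), radius l
centre 2 = (0.1900·cos120.0°, 0.1900·sin120.0°, 0.0000) = (-0.0950, 0.1645, 0.0000)
centre 3 = (0.1866·cos240.0°, 0.1866·sin240.0°, 0.0259) = (-0.0933, -0.1616, 0.0259)
eliminate P² terms by subtracting sphere 1 from 2 and 3
[-0.4700 0.3291 0.1732]·P = 0.0090;  [-0.4666 -0.3232 0.2250]·P = 0.0084
Cramer: x(z) = -0.0186+0.4256z;  y(z) = 0.0008+0.0816z
sphere 1 gives Az²+Bz+C=0 with A=1.1878, B=0.0384, C=-0.2174;  B²−4AC=1.0342;  roots -0.4442, 0.4119;  negative root z = -0.4442
x = -0.2076, y = -0.0354

(-0.2076, -0.0354, -0.4442)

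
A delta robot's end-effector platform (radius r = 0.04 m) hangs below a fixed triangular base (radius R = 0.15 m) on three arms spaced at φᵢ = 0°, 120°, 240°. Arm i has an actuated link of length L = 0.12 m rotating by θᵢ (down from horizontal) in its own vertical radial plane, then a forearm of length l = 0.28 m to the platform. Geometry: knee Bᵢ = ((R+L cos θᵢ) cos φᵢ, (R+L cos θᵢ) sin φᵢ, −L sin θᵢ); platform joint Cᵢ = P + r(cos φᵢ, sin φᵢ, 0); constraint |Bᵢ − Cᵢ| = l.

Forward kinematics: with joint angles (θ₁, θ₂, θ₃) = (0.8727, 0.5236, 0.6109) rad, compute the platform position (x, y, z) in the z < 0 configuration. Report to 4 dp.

φ1=0.0°: virtual centre (0.1871, 0.0000, -0.0919), radius l
O2 = (0.2139·cos120.0°, 0.2139·sin120.0°, -0.0600) = (-0.1070, 0.1853, -0.0600)
φ3=240.0°: virtual centre (-0.1041, -0.1804, -0.0688), radius l
eliminate P² terms by subtracting sphere 1 from 2 and 3
linear system: -0.5882x+0.3705y = 0.0059−0.0639z; -0.5826x+-0.3608y = 0.0047−0.0462z
det = 0.4281;  x = -0.0090+0.0938z,  y = 0.0016+-0.0234z
into |P−O₁|² = l²: 1.0093z² + 0.1470z + -0.0315 = 0;  Δ = 0.1487;  z = -0.2638 or 0.1182 → z<0 root = -0.2638
x = -0.0337, y = 0.0078

(-0.0337, 0.0078, -0.2638)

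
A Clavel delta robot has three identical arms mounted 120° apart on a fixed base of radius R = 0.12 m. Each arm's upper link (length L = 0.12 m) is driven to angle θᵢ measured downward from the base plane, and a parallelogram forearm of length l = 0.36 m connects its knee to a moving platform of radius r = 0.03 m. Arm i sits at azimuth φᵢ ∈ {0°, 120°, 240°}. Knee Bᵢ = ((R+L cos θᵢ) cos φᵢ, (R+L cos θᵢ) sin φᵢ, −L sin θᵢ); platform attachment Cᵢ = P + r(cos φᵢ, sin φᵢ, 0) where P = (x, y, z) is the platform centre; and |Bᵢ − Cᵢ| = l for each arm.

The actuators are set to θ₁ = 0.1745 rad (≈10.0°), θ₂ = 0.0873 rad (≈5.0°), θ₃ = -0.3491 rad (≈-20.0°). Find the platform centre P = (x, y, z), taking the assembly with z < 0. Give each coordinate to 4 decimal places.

φ1=0.0°: virtual centre (0.2082, 0.0000, -0.0208), radius l
S2 = (0.2095·cos120.0°, 0.2095·sin120.0°, -0.0105) = (-0.1048, 0.1815, -0.0105)
S3 = (0.2028·cos240.0°, 0.2028·sin240.0°, 0.0410) = (-0.1014, -0.1756, 0.0410)
eliminate P² terms by subtracting sphere 1 from 2 and 3
plane₁₂: -0.6259x+0.3629y+0.0207z = 0.0002
det = 0.4445;  x = 0.0006+0.1174z,  y = 0.0017+0.1454z
into |P−S₁|² = l²: 1.0349z² + -0.0066z + -0.0861 = 0;  Δ = 0.3564;  z = -0.2852 or 0.2916 → z<0 root = -0.2852
x = -0.0329, y = -0.0397

(-0.0329, -0.0397, -0.2852)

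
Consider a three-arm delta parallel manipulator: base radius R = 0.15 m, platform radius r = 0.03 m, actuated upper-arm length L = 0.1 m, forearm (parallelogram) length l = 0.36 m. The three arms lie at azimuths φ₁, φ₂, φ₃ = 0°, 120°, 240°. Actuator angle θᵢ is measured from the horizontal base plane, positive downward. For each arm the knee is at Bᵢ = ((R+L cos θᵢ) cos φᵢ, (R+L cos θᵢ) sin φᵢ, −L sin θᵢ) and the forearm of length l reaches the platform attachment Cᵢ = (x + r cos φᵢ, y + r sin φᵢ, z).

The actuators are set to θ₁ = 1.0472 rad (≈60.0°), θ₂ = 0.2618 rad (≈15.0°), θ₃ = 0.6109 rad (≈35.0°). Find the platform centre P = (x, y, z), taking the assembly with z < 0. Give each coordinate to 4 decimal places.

(-0.0736, 0.0337, -0.3495)

φ1=0.0°: virtual centre (0.1700, 0.0000, -0.0866), radius l
arm 2 at φ=120.0°: ρ2 = 0.2166;  centre 2 = (-0.1083, 0.1876, -0.0259)
arm 3 at φ=240.0°: ρ3 = 0.2019;  centre 3 = (-0.1010, -0.1749, -0.0574)
eliminate P² terms by subtracting sphere 1 from 2 and 3
plane₁₂: -0.5566x+0.3751y+0.1214z = 0.0112
Cramer: x(z) = -0.0170+0.1619z;  y(z) = 0.0045-0.0836z
sphere 1 gives Az²+Bz+C=0 with A=1.0332, B=0.1119, C=-0.0871;  B²−4AC=0.3725;  roots -0.3495, 0.2412;  negative root z = -0.3495
x = -0.0736, y = 0.0337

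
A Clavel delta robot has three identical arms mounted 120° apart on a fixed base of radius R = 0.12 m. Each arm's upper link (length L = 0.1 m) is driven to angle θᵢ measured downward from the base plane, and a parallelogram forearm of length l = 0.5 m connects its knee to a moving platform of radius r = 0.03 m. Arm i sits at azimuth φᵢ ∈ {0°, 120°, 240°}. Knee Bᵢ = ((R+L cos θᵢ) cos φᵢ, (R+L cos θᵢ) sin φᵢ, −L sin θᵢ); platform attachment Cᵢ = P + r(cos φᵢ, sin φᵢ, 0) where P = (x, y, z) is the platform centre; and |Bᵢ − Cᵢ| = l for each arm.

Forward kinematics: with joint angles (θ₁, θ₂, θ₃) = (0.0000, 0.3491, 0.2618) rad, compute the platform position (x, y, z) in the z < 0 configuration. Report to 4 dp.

S1 = (0.1900·cos0.0°, 0.1900·sin0.0°, 0.0000) = (0.1900, 0.0000, 0.0000)
S2 = (0.1840·cos120.0°, 0.1840·sin120.0°, -0.0342) = (-0.0920, 0.1593, -0.0342)
arm 3 at φ=240.0°: ρ3 = 0.1866;  S3 = (-0.0933, -0.1616, -0.0259)
|S₂|²−|S₁|² = -0.0011;  |S₃|²−|S₁|² = -0.0006
linear system: -0.5640x+0.3186y = -0.0011−-0.0684z; -0.5666x+-0.3232y = -0.0006−-0.0518z
det = 0.3628;  x = 0.0015+-0.1064z,  y = -0.0007+0.0264z
into |P−S₁|² = l²: 1.0120z² + 0.0401z + -0.2145 = 0;  Δ = 0.8698;  z = -0.4806 or 0.4410 → z<0 root = -0.4806
x = 0.0526, y = -0.0134

(0.0526, -0.0134, -0.4806)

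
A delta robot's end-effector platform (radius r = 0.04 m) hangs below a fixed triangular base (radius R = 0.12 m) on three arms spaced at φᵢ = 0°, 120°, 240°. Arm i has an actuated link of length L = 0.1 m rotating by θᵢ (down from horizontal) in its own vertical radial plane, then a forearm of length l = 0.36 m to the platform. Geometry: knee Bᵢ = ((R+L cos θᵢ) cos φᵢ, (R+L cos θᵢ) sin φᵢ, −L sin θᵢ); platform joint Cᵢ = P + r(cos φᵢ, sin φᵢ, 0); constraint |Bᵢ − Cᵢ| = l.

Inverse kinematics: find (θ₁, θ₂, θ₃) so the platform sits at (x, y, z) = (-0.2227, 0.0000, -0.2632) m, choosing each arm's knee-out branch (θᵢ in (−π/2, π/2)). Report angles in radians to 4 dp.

θ₁ = 1.3959, θ₂ = -0.3497, θ₃ = -0.3497

rotate P by −φ1: (-0.2227, 0.0000, -0.2632)
  e−x'=0.3027;  (l²−L²−(e−x')²−y'²−z²)/2L = -0.2065
  θ1 = atan2(B,A) + arccos(C/0.4011) = 1.3959
arm 2 (φ=120.0°): x'=0.1113, y'=0.1929
  A cos θ + B sin θ = C:  -0.0313·cos θ + -0.2632·sin θ = 0.0607
  θ2 = atan2(B,A) + arccos(C/0.2651) = -0.3497
φ3=240.0° → target in arm frame (0.1114, -0.1929)
  A=-0.0314, B=-0.2632, C=(l²−L²−A²−y'²−z²)/(2L)=0.0607
  γ=atan2(-0.2632,-0.0314)=-1.6893;  ψ=arccos(0.2291)=1.3396;  θ3=γ+ψ≈-0.3497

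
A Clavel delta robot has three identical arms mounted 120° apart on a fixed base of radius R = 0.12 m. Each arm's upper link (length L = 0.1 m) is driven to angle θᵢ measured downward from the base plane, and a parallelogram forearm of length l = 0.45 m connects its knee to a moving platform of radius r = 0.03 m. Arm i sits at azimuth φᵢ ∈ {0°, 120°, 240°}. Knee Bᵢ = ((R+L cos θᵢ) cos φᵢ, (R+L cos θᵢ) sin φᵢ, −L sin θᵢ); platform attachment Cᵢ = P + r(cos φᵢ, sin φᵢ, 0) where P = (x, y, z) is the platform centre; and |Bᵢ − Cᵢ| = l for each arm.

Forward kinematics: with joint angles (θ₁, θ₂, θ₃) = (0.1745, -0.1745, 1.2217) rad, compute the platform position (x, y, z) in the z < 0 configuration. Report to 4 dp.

(0.0628, 0.1946, -0.4032)

arm 1 at φ=0.0°: (R−r)+L cos θ1 = 0.1885;  centre 1 = (0.1885, 0.0000, -0.0174)
φ2=120.0°: virtual centre (-0.0942, 0.1632, 0.0174), radius l
centre 3 = (0.1242·cos240.0°, 0.1242·sin240.0°, -0.0940) = (-0.0621, -0.1076, -0.0940)
|centre ₂|²−|centre ₁|² = 0.0000;  |centre ₃|²−|centre ₁|² = -0.0116
[-0.5654 0.3265 0.0694]·P = 0.0000;  [-0.5012 -0.2151 -0.1532]·P = -0.0116
Cramer: x(z) = 0.0132-0.1230z;  y(z) = 0.0229-0.4257z
sphere 1 gives Az²+Bz+C=0 with A=1.1964, B=0.0583, C=-0.1710;  B²−4AC=0.8215;  roots -0.4032, 0.3544;  negative root z = -0.4032
x = 0.0628, y = 0.1946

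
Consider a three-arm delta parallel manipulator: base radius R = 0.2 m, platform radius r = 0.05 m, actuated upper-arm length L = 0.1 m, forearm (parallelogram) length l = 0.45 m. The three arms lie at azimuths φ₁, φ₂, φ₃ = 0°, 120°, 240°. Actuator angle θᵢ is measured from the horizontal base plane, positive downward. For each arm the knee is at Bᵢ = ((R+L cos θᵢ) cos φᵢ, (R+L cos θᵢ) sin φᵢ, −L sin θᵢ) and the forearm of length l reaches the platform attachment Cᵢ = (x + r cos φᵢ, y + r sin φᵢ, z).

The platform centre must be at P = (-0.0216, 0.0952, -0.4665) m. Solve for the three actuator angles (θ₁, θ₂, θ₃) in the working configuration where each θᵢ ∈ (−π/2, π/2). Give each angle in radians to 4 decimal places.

rotate P by −φ1: (-0.0216, 0.0952, -0.4665)
  A=0.1716, B=-0.4665, C=(l²−L²−A²−y'²−z²)/(2L)=-0.3182
  θ1 = atan2(B,A) + arccos(C/0.4971) = 1.0471
rotate P by −φ2: (0.0932, -0.0289, -0.4665)
  A cos θ + B sin θ = C:  0.0568·cos θ + -0.4665·sin θ = -0.1459
  γ=atan2(-0.4665,0.0568)=-1.4497;  ψ=arccos(-0.3104)=1.8865;  θ2=γ+ψ≈0.4367
arm 3 (φ=240.0°): x'=-0.0716, y'=-0.0663
  A=0.2216, B=-0.4665, C=(l²−L²−A²−y'²−z²)/(2L)=-0.3932
  γ=atan2(-0.4665,0.2216)=-1.1272;  ψ=arccos(-0.7614)=2.4362;  θ3=γ+ψ≈1.3090

θ₁ = 1.0471, θ₂ = 0.4367, θ₃ = 1.3090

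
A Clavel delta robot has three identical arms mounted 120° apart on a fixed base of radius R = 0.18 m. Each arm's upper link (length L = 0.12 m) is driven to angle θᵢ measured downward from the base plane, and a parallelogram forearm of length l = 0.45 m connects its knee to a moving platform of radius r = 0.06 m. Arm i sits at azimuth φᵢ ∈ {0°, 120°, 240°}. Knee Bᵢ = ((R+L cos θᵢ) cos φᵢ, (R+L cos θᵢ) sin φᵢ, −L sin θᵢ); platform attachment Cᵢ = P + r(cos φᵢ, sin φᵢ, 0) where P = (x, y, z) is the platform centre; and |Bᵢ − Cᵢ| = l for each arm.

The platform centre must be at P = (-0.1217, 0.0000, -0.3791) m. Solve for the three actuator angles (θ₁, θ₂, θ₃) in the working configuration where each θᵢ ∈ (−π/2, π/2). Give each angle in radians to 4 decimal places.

θ₁ = 0.6980, θ₂ = -0.1745, θ₃ = -0.1745

arm 1 (φ=0.0°): x'=-0.1217, y'=0.0000
  A=0.2417, B=-0.3791, C=(l²−L²−A²−y'²−z²)/(2L)=-0.0585
  θ1 = atan2(B,A) + arccos(C/0.4496) = 0.6980
rotate P by −φ2: (0.0608, 0.1054, -0.3791)
  A=0.0592, B=-0.3791, C=(l²−L²−A²−y'²−z²)/(2L)=0.1241
  √(A²+B²)=0.3837;  θ2 = -1.4160+1.2415 ≈ -0.1745
arm 3 (φ=240.0°): x'=0.0609, y'=-0.1054
  e−x'=0.0591;  (l²−L²−(e−x')²−y'²−z²)/2L = 0.1241
  √(A²+B²)=0.3837;  θ3 = -1.4160+1.2415 ≈ -0.1745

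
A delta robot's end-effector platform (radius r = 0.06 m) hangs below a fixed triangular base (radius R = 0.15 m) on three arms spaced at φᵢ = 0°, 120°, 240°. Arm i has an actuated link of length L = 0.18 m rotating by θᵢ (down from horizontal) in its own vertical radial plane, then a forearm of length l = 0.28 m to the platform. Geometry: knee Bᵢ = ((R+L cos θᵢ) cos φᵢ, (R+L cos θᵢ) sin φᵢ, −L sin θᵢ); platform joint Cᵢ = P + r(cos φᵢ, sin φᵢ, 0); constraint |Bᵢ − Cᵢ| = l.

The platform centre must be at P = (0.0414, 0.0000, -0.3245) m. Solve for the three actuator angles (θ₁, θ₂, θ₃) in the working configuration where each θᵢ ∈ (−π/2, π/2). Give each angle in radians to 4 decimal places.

θ₁ = 0.6979, θ₂ = 0.9600, θ₃ = 0.9600

φ1=0.0° → target in arm frame (0.0414, 0.0000)
  A=0.0486, B=-0.3245, C=(l²−L²−A²−y'²−z²)/(2L)=-0.1713
  γ=atan2(-0.3245,0.0486)=-1.4221;  ψ=arccos(-0.5220)=2.1200;  θ1=γ+ψ≈0.6979
arm 2 (φ=120.0°): x'=-0.0207, y'=-0.0359
  e−x'=0.1107;  (l²−L²−(e−x')²−y'²−z²)/2L = -0.2023
  √(A²+B²)=0.3429;  θ2 = -1.2420+2.2020 ≈ 0.9600
arm 3 (φ=240.0°): x'=-0.0207, y'=0.0359
  A=0.1107, B=-0.3245, C=(l²−L²−A²−y'²−z²)/(2L)=-0.2023
  γ=atan2(-0.3245,0.1107)=-1.2420;  ψ=arccos(-0.5901)=2.2020;  θ3=γ+ψ≈0.9600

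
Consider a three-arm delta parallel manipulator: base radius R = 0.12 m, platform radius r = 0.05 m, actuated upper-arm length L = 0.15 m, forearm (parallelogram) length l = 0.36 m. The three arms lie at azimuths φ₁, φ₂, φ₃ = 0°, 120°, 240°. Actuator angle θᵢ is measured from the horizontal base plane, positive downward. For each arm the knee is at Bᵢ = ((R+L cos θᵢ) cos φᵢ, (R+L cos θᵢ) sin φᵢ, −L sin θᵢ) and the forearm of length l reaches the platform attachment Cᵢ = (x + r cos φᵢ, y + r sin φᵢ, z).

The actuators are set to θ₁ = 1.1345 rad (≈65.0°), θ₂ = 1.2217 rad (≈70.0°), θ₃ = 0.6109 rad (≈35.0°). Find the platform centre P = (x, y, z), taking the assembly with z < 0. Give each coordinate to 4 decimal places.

arm 1 at φ=0.0°: ρ1 = 0.1334;  centre 1 = (0.1334, 0.0000, -0.1359)
centre 2 = (0.1213·cos120.0°, 0.1213·sin120.0°, -0.1410) = (-0.0607, 0.1051, -0.1410)
φ3=240.0°: virtual centre (-0.0964, -0.1670, -0.0860), radius l
|centre ₂|²−|centre ₁|² = -0.0017;  |centre ₃|²−|centre ₁|² = 0.0083
[-0.3881 0.2101 -0.0100]·P = -0.0017;  [-0.4596 -0.3341 0.0998]·P = 0.0083
det = 0.2262;  x = -0.0052+0.0779z,  y = -0.0177+0.1916z
quadratic in z: (1.0428)z²+(0.2435)z+(-0.0916)=0, √Δ=0.6643 → z ∈ {-0.4353, 0.2018}; z = -0.4353 (taking z<0)
x = -0.0392, y = -0.1011

(-0.0392, -0.1011, -0.4353)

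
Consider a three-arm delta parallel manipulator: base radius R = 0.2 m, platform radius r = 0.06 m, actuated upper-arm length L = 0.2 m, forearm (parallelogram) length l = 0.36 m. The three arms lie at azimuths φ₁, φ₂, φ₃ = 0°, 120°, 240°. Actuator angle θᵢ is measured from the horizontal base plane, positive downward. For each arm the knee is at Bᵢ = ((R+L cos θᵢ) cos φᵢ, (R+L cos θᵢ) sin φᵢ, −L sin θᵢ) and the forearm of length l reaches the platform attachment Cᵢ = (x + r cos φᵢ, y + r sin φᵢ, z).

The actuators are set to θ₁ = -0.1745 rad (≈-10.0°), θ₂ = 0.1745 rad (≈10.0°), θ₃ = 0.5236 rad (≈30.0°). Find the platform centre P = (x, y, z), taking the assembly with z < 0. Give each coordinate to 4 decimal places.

φ1=0.0°: virtual centre (0.3370, 0.0000, 0.0347), radius l
centre 2 = (0.3370·cos120.0°, 0.3370·sin120.0°, -0.0347) = (-0.1685, 0.2918, -0.0347)
centre 3 = (0.3132·cos240.0°, 0.3132·sin240.0°, -0.1000) = (-0.1566, -0.2712, -0.1000)
eliminate P² terms by subtracting sphere 1 from 2 and 3
linear system: -1.0109x+0.5836y = 0.0000−-0.1389z; -0.9871x+-0.5425y = -0.0067−-0.2694z
det = 1.1245;  x = 0.0035+-0.2068z,  y = 0.0060+-0.1203z
into |P−centre ₁|² = l²: 1.0573z² + 0.0671z + -0.0171 = 0;  Δ = 0.0769;  z = -0.1629 or 0.0995 → z<0 root = -0.1629
x = 0.0372, y = 0.0256

(0.0372, 0.0256, -0.1629)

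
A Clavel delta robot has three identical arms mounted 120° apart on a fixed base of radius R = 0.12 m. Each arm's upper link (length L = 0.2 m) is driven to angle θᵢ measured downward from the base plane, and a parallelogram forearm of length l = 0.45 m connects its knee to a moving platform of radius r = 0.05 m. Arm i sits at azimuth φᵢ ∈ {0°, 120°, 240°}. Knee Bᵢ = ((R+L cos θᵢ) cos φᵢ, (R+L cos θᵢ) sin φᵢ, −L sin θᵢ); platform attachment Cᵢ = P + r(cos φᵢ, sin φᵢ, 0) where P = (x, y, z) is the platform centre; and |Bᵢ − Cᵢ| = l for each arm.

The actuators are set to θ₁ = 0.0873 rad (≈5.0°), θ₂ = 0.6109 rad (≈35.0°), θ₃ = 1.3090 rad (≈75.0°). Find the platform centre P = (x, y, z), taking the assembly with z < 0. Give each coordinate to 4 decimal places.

arm 1 at φ=0.0°: (R−r)+L cos θ1 = 0.2692;  S1 = (0.2692, 0.0000, -0.0174)
arm 2 at φ=120.0°: (R−r)+L cos θ2 = 0.2338;  S2 = (-0.1169, 0.2025, -0.1147)
arm 3 at φ=240.0°: (R−r)+L cos θ3 = 0.1218;  S3 = (-0.0609, -0.1055, -0.1932)
subtract pairs → two planes through P
plane₁₂: -0.7723x+0.4050y+-0.1946z = -0.0050
Cramer: x(z) = 0.0219-0.4262z;  y(z) = 0.0295-0.3323z
quadratic in z: (1.2921)z²+(0.2262)z+(-0.1401)=0, √Δ=0.8806 → z ∈ {-0.4283, 0.2532}; z = -0.4283 (taking z<0)
x = 0.2044, y = 0.1718

(0.2044, 0.1718, -0.4283)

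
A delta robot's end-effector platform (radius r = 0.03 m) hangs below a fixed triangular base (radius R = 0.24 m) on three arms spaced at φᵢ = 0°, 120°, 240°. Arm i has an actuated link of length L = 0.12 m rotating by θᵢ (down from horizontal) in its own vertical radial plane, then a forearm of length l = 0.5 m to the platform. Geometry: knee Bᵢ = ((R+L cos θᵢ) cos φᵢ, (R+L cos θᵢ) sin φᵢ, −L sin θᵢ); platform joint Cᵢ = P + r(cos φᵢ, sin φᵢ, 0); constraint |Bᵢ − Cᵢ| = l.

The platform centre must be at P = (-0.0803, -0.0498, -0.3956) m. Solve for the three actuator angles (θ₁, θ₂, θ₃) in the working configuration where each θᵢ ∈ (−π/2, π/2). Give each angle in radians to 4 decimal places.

rotate P by −φ1: (-0.0803, -0.0498, -0.3956)
  A=0.2903, B=-0.3956, C=(l²−L²−A²−y'²−z²)/(2L)=-0.0319
  √(A²+B²)=0.4907;  θ1 = -0.9377+1.6358 ≈ 0.6981
rotate P by −φ2: (-0.0030, 0.0944, -0.3956)
  e−x'=0.2130;  (l²−L²−(e−x')²−y'²−z²)/2L = 0.1034
  θ2 = atan2(B,A) + arccos(C/0.4493) = 0.2616
φ3=240.0° → target in arm frame (0.0833, -0.0446)
  A cos θ + B sin θ = C:  0.1267·cos θ + -0.3956·sin θ = 0.2544
  √(A²+B²)=0.4154;  θ3 = -1.2608+0.9118 ≈ -0.3490

θ₁ = 0.6981, θ₂ = 0.2616, θ₃ = -0.3490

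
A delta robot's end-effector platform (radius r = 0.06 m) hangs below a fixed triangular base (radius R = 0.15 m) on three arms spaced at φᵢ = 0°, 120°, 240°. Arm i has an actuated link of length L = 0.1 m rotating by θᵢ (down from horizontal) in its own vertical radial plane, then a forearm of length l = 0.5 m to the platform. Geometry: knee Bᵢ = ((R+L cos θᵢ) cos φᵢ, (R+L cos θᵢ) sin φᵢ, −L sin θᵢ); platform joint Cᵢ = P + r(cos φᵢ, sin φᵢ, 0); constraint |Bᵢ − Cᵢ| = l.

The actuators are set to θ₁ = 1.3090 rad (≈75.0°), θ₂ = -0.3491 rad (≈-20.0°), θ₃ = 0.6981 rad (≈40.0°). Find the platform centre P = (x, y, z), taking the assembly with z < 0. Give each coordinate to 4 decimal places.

(-0.2025, 0.1464, -0.4533)

φ1=0.0°: virtual centre (0.1159, 0.0000, -0.0966), radius l
arm 2 at φ=120.0°: e+L cos θ2 = 0.1840;  S2 = (-0.0920, 0.1593, 0.0342)
φ3=240.0°: virtual centre (-0.0833, -0.1443, -0.0643), radius l
subtract pairs → two planes through P
[-0.4157 0.3186 0.2616]·P = 0.0123;  [-0.3984 -0.2886 0.0646]·P = 0.0091
det = 0.2469;  x = -0.0261+0.3892z,  y = 0.0044+-0.3132z
sphere 1 gives Az²+Bz+C=0 with A=1.2496, B=0.0799, C=-0.2205;  B²−4AC=1.1084;  roots -0.4533, 0.3893;  negative root z = -0.4533
x = -0.2025, y = 0.1464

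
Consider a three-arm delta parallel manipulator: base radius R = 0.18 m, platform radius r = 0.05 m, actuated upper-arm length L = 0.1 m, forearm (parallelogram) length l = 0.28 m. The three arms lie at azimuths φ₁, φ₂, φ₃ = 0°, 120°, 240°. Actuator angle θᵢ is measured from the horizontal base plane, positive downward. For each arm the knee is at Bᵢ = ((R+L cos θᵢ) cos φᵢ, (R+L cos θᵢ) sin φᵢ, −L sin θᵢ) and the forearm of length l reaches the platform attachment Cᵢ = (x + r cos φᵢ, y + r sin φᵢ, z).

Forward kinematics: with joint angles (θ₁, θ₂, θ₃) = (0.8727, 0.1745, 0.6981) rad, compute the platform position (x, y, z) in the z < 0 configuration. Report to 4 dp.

(-0.0362, 0.0353, -0.2316)

S1 = (0.1943·cos0.0°, 0.1943·sin0.0°, -0.0766) = (0.1943, 0.0000, -0.0766)
φ2=120.0°: virtual centre (-0.1142, 0.1979, -0.0174), radius l
arm 3 at φ=240.0°: e+L cos θ3 = 0.2066;  S3 = (-0.1033, -0.1789, -0.0643)
subtract pairs → two planes through P
[-0.6170 0.3957 0.1185]·P = 0.0089;  [-0.5952 -0.3579 0.0247]·P = 0.0032
Cramer: x(z) = -0.0098+0.1143z;  y(z) = 0.0073-0.1212z
quadratic in z: (1.0278)z²+(0.1048)z+(-0.0309)=0, √Δ=0.3712 → z ∈ {-0.2316, 0.1296}; z = -0.2316 (taking z<0)
x = -0.0362, y = 0.0353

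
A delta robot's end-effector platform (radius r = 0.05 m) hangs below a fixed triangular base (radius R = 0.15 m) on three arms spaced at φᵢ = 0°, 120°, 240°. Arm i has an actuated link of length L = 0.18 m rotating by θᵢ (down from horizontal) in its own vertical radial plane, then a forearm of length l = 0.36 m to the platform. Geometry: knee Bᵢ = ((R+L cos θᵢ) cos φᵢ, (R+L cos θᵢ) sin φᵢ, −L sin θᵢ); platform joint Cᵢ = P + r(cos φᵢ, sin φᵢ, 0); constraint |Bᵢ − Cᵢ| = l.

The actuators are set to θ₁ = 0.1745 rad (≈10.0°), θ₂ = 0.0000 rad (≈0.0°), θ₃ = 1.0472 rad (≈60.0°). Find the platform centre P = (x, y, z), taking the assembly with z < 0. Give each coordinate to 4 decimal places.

φ1=0.0°: virtual centre (0.2773, 0.0000, -0.0313), radius l
arm 2 at φ=120.0°: e+L cos θ2 = 0.2800;  O2 = (-0.1400, 0.2425, 0.0000)
φ3=240.0°: virtual centre (-0.0950, -0.1645, -0.1559), radius l
eliminate P² terms by subtracting sphere 1 from 2 and 3
linear system: -0.8345x+0.4850y = 0.0005−0.0625z; -0.7445x+-0.3291y = -0.0175−-0.2493z
det = 0.6357;  x = 0.0130+-0.1578z,  y = 0.0236+-0.4004z
into |P−O₁|² = l²: 1.1852z² + 0.1270z + -0.0582 = 0;  Δ = 0.2923;  z = -0.2817 or 0.1745 → z<0 root = -0.2817
x = 0.0575, y = 0.1363

(0.0575, 0.1363, -0.2817)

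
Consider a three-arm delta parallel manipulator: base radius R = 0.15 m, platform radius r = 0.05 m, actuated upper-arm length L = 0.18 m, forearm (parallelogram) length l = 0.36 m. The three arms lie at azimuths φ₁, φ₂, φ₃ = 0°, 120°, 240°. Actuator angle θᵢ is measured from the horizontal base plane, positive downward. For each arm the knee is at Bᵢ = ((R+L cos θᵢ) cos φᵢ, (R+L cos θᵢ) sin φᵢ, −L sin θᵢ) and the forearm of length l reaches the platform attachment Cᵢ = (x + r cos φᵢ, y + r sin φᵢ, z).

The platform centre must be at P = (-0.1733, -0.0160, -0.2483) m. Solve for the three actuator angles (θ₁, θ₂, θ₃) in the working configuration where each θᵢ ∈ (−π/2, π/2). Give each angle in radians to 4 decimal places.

φ1=0.0° → target in arm frame (-0.1733, -0.0160)
  A cos θ + B sin θ = C:  0.2733·cos θ + -0.2483·sin θ = -0.1094
  √(A²+B²)=0.3693;  θ1 = -0.7375+1.8717 ≈ 1.1342
φ2=120.0° → target in arm frame (0.0728, 0.1581)
  e−x'=0.0272;  (l²−L²−(e−x')²−y'²−z²)/2L = 0.0273
  √(A²+B²)=0.2498;  θ2 = -1.4617+1.4614 ≈ -0.0003
φ3=240.0° → target in arm frame (0.1005, -0.1421)
  A cos θ + B sin θ = C:  -0.0005·cos θ + -0.2483·sin θ = 0.0427
  θ3 = atan2(B,A) + arccos(C/0.2483) = -0.1747

θ₁ = 1.1342, θ₂ = -0.0003, θ₃ = -0.1747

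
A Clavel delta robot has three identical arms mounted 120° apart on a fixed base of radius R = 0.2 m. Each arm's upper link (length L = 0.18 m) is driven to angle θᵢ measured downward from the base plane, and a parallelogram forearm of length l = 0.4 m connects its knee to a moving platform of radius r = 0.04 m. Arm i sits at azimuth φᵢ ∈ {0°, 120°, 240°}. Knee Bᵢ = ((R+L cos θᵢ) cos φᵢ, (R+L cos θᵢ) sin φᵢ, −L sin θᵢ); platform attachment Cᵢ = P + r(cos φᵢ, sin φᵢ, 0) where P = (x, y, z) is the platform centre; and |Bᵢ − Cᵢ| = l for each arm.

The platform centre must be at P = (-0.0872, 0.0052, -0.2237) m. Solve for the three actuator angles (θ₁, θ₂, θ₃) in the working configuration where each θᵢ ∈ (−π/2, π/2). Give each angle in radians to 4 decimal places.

θ₁ = 0.6980, θ₂ = -0.2613, θ₃ = -0.1744

φ1=0.0° → target in arm frame (-0.0872, 0.0052)
  A=0.2472, B=-0.2237, C=(l²−L²−A²−y'²−z²)/(2L)=0.0456
  γ=atan2(-0.2237,0.2472)=-0.7355;  ψ=arccos(0.1368)=1.4335;  θ1=γ+ψ≈0.6980
rotate P by −φ2: (0.0481, 0.0729, -0.2237)
  A=0.1119, B=-0.2237, C=(l²−L²−A²−y'²−z²)/(2L)=0.1659
  θ2 = atan2(B,A) + arccos(C/0.2501) = -0.2613
φ3=240.0° → target in arm frame (0.0391, -0.0781)
  e−x'=0.1209;  (l²−L²−(e−x')²−y'²−z²)/2L = 0.1579
  γ=atan2(-0.2237,0.1209)=-1.0753;  ψ=arccos(0.6209)=0.9009;  θ3=γ+ψ≈-0.1744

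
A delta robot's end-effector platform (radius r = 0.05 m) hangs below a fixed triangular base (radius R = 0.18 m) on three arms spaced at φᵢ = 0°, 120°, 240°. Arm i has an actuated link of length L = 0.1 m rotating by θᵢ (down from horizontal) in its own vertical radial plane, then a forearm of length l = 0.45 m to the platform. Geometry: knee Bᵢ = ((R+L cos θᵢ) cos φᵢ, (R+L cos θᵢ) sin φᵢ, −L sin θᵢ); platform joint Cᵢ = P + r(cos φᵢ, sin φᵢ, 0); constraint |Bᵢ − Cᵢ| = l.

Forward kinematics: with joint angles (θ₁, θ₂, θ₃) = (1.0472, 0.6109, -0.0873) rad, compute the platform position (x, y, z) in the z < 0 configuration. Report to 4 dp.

(-0.1072, -0.0769, -0.4244)

arm 1 at φ=0.0°: (R−r)+L cos θ1 = 0.1800;  S1 = (0.1800, 0.0000, -0.0866)
arm 2 at φ=120.0°: (R−r)+L cos θ2 = 0.2119;  S2 = (-0.1060, 0.1835, -0.0574)
φ3=240.0°: virtual centre (-0.1148, -0.1989, 0.0087), radius l
eliminate P² terms by subtracting sphere 1 from 2 and 3
linear system: -0.5719x+0.3670y = 0.0083−0.0585z; -0.5896x+-0.3977y = 0.0129−0.1906z
Cramer: x(z) = -0.0181+0.2100z;  y(z) = -0.0056+0.1679z
sphere 1 gives Az²+Bz+C=0 with A=1.0723, B=0.0881, C=-0.1557;  B²−4AC=0.6757;  roots -0.4244, 0.3422;  negative root z = -0.4244
x = -0.1072, y = -0.0769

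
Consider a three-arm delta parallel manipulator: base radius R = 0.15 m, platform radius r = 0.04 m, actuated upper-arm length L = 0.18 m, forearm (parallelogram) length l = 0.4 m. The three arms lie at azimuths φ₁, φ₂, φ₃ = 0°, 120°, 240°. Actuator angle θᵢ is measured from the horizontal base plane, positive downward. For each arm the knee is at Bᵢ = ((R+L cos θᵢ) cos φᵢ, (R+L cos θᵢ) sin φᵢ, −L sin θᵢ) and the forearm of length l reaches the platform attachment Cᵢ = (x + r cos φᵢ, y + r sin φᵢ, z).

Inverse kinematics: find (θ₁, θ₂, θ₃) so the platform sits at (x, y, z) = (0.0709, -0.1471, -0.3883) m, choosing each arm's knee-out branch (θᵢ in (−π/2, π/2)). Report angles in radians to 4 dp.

θ₁ = 0.4365, θ₂ = 1.2218, θ₃ = 0.3492

arm 1 (φ=0.0°): x'=0.0709, y'=-0.1471
  A cos θ + B sin θ = C:  0.0391·cos θ + -0.3883·sin θ = -0.1287
  θ1 = atan2(B,A) + arccos(C/0.3903) = 0.4365
rotate P by −φ2: (-0.1628, 0.0121, -0.3883)
  e−x'=0.2728;  (l²−L²−(e−x')²−y'²−z²)/2L = -0.2716
  θ2 = atan2(B,A) + arccos(C/0.4746) = 1.2218
rotate P by −φ3: (0.0919, 0.1350, -0.3883)
  e−x'=0.0181;  (l²−L²−(e−x')²−y'²−z²)/2L = -0.1159
  γ=atan2(-0.3883,0.0181)=-1.5243;  ψ=arccos(-0.2981)=1.8735;  θ3=γ+ψ≈0.3492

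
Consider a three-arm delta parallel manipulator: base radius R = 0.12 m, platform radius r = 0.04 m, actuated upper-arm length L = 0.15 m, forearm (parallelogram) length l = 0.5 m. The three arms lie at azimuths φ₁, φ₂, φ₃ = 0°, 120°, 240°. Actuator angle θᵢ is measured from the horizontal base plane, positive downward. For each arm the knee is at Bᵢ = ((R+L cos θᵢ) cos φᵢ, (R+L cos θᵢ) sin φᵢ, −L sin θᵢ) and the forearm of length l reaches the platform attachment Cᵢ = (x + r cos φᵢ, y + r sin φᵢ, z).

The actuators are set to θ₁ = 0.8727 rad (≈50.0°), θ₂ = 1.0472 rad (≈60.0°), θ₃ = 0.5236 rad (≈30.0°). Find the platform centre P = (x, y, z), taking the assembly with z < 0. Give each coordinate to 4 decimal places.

(-0.0182, -0.1100, -0.5622)

φ1=0.0°: virtual centre (0.1764, 0.0000, -0.1149), radius l
O2 = (0.1550·cos120.0°, 0.1550·sin120.0°, -0.1299) = (-0.0775, 0.1342, -0.1299)
O3 = (0.2099·cos240.0°, 0.2099·sin240.0°, -0.0750) = (-0.1050, -0.1818, -0.0750)
|O₂|²−|O₁|² = -0.0034;  |O₃|²−|O₁|² = 0.0054
[-0.5078 0.2685 -0.0300]·P = -0.0034;  [-0.5627 -0.3636 0.0798]·P = 0.0054
det = 0.3357;  x = -0.0006+0.0314z,  y = -0.0138+0.1710z
into |P−O₁|² = l²: 1.0302z² + 0.2140z + -0.2053 = 0;  Δ = 0.8917;  z = -0.5622 or 0.3544 → z<0 root = -0.5622
x = -0.0182, y = -0.1100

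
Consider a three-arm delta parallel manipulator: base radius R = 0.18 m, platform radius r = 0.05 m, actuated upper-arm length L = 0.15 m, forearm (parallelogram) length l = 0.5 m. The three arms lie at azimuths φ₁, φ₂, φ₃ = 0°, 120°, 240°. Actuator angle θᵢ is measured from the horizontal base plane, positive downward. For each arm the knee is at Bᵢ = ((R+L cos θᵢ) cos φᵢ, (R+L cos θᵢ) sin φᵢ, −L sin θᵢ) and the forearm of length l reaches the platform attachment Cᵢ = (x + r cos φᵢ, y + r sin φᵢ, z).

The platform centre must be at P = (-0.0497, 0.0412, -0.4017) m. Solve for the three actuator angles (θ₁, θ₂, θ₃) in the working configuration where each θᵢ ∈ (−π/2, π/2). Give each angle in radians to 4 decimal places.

θ₁ = 0.1747, θ₂ = -0.3491, θ₃ = 0.0000

rotate P by −φ1: (-0.0497, 0.0412, -0.4017)
  A cos θ + B sin θ = C:  0.1797·cos θ + -0.4017·sin θ = 0.1072
  √(A²+B²)=0.4401;  θ1 = -1.1501+1.3248 ≈ 0.1747
rotate P by −φ2: (0.0605, 0.0224, -0.4017)
  A=0.0695, B=-0.4017, C=(l²−L²−A²−y'²−z²)/(2L)=0.2027
  γ=atan2(-0.4017,0.0695)=-1.3996;  ψ=arccos(0.4972)=1.0504;  θ2=γ+ψ≈-0.3491
arm 3 (φ=240.0°): x'=-0.0108, y'=-0.0636
  e−x'=0.1408;  (l²−L²−(e−x')²−y'²−z²)/2L = 0.1408
  θ3 = atan2(B,A) + arccos(C/0.4257) = 0.0000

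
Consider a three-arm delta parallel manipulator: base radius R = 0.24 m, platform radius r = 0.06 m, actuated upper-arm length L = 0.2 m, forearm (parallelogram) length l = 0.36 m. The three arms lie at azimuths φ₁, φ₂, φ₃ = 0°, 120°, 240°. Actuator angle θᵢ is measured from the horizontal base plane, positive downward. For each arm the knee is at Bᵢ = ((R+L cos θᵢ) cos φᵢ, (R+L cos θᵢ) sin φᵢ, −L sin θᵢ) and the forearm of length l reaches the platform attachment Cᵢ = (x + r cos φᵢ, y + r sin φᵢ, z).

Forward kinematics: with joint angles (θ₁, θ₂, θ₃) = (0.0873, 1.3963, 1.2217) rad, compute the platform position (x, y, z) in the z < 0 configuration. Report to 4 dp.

(0.1616, -0.0287, -0.3027)

arm 1 at φ=0.0°: e+L cos θ1 = 0.3792;  S1 = (0.3792, 0.0000, -0.0174)
φ2=120.0°: virtual centre (-0.1074, 0.1860, -0.1970), radius l
S3 = (0.2484·cos240.0°, 0.2484·sin240.0°, -0.1879) = (-0.1242, -0.2151, -0.1879)
eliminate P² terms by subtracting sphere 1 from 2 and 3
[-0.9732 0.3719 -0.3590]·P = -0.0592;  [-1.0069 -0.4303 -0.3410]·P = -0.0471
Cramer: x(z) = 0.0542-0.3546z;  y(z) = -0.0174+0.0374z
into |P−S₁|² = l²: 1.1272z² + 0.2641z + -0.0233 = 0;  Δ = 0.1750;  z = -0.3027 or 0.0684 → z<0 root = -0.3027
x = 0.1616, y = -0.0287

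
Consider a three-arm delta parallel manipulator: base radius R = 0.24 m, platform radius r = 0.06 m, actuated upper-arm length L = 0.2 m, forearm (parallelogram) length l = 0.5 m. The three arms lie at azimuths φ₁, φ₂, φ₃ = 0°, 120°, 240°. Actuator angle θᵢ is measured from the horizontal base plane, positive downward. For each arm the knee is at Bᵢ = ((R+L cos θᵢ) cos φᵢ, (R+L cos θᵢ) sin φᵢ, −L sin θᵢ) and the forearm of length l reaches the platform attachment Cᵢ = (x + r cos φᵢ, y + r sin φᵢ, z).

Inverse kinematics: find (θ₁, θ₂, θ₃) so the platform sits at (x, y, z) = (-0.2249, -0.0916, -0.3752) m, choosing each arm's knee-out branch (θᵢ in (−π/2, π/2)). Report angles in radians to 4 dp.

θ₁ = 1.3093, θ₂ = 0.4366, θ₃ = -0.3490

rotate P by −φ1: (-0.2249, -0.0916, -0.3752)
  A=0.4049, B=-0.3752, C=(l²−L²−A²−y'²−z²)/(2L)=-0.2578
  γ=atan2(-0.3752,0.4049)=-0.7473;  ψ=arccos(-0.4670)=2.0567;  θ1=γ+ψ≈1.3093
arm 2 (φ=120.0°): x'=0.0331, y'=0.2406
  e−x'=0.1469;  (l²−L²−(e−x')²−y'²−z²)/2L = -0.0256
  √(A²+B²)=0.4029;  θ2 = -1.1977+1.6343 ≈ 0.4366
φ3=240.0° → target in arm frame (0.1918, -0.1490)
  A=-0.0118, B=-0.3752, C=(l²−L²−A²−y'²−z²)/(2L)=0.1172
  θ3 = atan2(B,A) + arccos(C/0.3754) = -0.3490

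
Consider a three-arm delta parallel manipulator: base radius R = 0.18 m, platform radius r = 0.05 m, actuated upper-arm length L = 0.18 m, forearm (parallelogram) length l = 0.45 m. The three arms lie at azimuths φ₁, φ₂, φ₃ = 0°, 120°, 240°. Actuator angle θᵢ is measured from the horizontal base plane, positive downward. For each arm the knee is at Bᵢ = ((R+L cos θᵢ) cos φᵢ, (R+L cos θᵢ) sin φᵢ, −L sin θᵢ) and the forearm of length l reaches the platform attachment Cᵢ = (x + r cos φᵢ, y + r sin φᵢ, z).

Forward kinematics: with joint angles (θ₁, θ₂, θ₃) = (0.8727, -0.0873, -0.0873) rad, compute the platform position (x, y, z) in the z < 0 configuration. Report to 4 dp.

(-0.1533, 0.0000, -0.3459)

S1 = (0.2457·cos0.0°, 0.2457·sin0.0°, -0.1379) = (0.2457, 0.0000, -0.1379)
φ2=120.0°: virtual centre (-0.1547, 0.2679, 0.0157), radius l
arm 3 at φ=240.0°: ρ3 = 0.3093;  S3 = (-0.1547, -0.2679, 0.0157)
|S₂|²−|S₁|² = 0.0165;  |S₃|²−|S₁|² = 0.0165
linear system: -0.8007x+0.5357y = 0.0165−0.3072z; -0.8007x+-0.5357y = 0.0165−0.3072z
det = 0.8580;  x = -0.0207+0.3836z,  y = 0.0000+0.0000z
quadratic in z: (1.1472)z²+(0.0714)z+(-0.1125)=0, √Δ=0.7222 → z ∈ {-0.3459, 0.2836}; z = -0.3459 (taking z<0)
x = -0.1533, y = 0.0000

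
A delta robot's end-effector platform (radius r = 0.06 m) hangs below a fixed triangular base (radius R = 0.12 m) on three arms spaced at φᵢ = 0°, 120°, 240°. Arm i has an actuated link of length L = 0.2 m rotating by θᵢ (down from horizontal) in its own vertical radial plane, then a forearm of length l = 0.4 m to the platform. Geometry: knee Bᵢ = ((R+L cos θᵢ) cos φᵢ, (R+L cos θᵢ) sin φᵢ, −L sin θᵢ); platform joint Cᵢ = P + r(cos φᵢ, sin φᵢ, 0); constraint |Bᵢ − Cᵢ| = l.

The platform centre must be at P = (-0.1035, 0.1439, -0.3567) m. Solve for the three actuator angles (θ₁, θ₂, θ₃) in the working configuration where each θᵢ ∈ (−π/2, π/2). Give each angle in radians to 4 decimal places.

θ₁ = 0.7856, θ₂ = -0.1744, θ₃ = 0.6981

rotate P by −φ1: (-0.1035, 0.1439, -0.3567)
  A=0.1635, B=-0.3567, C=(l²−L²−A²−y'²−z²)/(2L)=-0.1367
  θ1 = atan2(B,A) + arccos(C/0.3924) = 0.7856
arm 2 (φ=120.0°): x'=0.1764, y'=0.0177
  A=-0.1164, B=-0.3567, C=(l²−L²−A²−y'²−z²)/(2L)=-0.0527
  γ=atan2(-0.3567,-0.1164)=-1.8862;  ψ=arccos(-0.1405)=1.7118;  θ2=γ+ψ≈-0.1744
arm 3 (φ=240.0°): x'=-0.0729, y'=-0.1616
  e−x'=0.1329;  (l²−L²−(e−x')²−y'²−z²)/2L = -0.1275
  γ=atan2(-0.3567,0.1329)=-1.2142;  ψ=arccos(-0.3350)=1.9124;  θ3=γ+ψ≈0.6981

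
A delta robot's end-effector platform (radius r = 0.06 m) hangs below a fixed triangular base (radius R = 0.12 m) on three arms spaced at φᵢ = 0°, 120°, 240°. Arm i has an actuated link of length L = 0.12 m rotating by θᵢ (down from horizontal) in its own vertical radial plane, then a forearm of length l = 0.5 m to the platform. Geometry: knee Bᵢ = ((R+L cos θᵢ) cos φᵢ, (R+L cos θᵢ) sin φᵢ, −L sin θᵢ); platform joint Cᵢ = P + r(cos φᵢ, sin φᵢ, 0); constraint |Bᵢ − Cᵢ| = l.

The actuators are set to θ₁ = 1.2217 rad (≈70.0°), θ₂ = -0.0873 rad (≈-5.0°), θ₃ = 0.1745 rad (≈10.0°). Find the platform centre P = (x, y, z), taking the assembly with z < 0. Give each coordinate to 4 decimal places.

arm 1 at φ=0.0°: ρ1 = 0.1010;  centre 1 = (0.1010, 0.0000, -0.1128)
φ2=120.0°: virtual centre (-0.0898, 0.1555, 0.0105), radius l
φ3=240.0°: virtual centre (-0.0891, -0.1543, -0.0208), radius l
|centre ₂|²−|centre ₁|² = 0.0094;  |centre ₃|²−|centre ₁|² = 0.0093
plane₁₂: -0.3816x+0.3110y+0.2464z = 0.0094
Cramer: x(z) = -0.0245+0.5645z;  y(z) = 0.0002-0.0998z
quadratic in z: (1.3286)z²+(0.0837)z+(-0.2215)=0, √Δ=1.0882 → z ∈ {-0.4411, 0.3780}; z = -0.4411 (taking z<0)
x = -0.2735, y = 0.0442

(-0.2735, 0.0442, -0.4411)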